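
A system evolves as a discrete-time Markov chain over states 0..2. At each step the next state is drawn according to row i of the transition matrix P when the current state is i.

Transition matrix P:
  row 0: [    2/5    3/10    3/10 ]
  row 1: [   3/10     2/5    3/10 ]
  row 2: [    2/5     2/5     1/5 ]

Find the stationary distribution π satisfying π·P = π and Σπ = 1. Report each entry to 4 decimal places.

Balance equations π_j = Σ_i π_i·P[i][j]:
  π_0 = 2/5·π_0 + 3/10·π_1 + 2/5·π_2
  π_1 = 3/10·π_0 + 2/5·π_1 + 2/5·π_2
  normalize: π_0 + π_1 + π_2 = 1
Solving the linear system gives exactly π = [4/11, 4/11, 3/11].

π = [0.3636, 0.3636, 0.2727]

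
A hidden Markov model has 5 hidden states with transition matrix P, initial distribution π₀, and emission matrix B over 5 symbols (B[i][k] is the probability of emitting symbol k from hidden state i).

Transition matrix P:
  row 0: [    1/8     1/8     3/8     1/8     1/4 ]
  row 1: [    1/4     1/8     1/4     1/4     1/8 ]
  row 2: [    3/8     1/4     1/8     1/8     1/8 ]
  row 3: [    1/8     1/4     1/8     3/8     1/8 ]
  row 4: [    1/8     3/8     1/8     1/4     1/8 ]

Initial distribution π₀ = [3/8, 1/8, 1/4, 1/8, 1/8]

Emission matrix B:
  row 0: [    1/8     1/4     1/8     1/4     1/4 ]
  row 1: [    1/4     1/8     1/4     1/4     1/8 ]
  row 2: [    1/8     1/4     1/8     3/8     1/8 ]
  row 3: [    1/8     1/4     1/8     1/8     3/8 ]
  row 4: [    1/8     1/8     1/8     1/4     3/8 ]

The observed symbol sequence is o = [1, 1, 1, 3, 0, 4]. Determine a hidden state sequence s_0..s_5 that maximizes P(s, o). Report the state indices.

path = [0, 2, 0, 2, 1, 3]

t=0: δ = [9.375e-02, 1.562e-02, 6.250e-02, 3.125e-02, 1.562e-02]  (obs o_0=1)
t=1: δ = [5.859e-03, 1.953e-03, 8.789e-03, 2.930e-03, 2.930e-03]  ψ = [2, 2, 0, 0, 0]  (obs o_1=1)
t=2: δ = [8.240e-04, 2.747e-04, 5.493e-04, 2.747e-04, 1.831e-04]  ψ = [2, 2, 0, 2, 0]  (obs o_2=1)
t=3: δ = [5.150e-05, 3.433e-05, 1.159e-04, 1.287e-05, 5.150e-05]  ψ = [2, 2, 0, 0, 0]  (obs o_3=3)
t=4: δ = [5.431e-06, 7.242e-06, 2.414e-06, 1.810e-06, 1.810e-06]  ψ = [2, 2, 0, 2, 2]  (obs o_4=0)
t=5: δ = [4.526e-07, 1.132e-07, 2.546e-07, 6.789e-07, 5.092e-07]  ψ = [1, 1, 0, 1, 0]  (obs o_5=4)
backtrack: best end state = 3; path = [0, 2, 0, 2, 1, 3]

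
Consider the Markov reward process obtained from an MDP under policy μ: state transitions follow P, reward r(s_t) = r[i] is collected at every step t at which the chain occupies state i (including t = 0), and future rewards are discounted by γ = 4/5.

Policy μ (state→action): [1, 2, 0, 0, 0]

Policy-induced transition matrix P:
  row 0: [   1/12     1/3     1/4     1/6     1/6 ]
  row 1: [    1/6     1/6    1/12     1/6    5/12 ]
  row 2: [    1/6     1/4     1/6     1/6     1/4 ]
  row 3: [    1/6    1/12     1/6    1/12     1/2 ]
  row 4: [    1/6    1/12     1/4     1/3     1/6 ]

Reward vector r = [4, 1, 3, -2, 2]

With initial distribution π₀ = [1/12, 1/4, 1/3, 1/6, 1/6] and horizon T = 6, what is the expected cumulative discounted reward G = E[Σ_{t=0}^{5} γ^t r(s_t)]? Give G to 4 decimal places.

G = 5.7415

t=0: π = [0.0833, 0.2500, 0.3333, 0.1667, 0.1667], E[r] = 1.5833, γ^t·E[r] = 1.583333, running G = 1.583333
t=1: π = [0.1597, 0.1806, 0.1667, 0.1806, 0.3125], E[r] = 1.5833, γ^t·E[r] = 1.266667, running G = 2.850000
t=2: π = [0.1534, 0.1661, 0.1910, 0.2037, 0.2859], E[r] = 1.5168, γ^t·E[r] = 0.970741, running G = 3.820741
t=3: π = [0.1539, 0.1673, 0.1894, 0.1973, 0.2920], E[r] = 1.5405, γ^t·E[r] = 0.788741, running G = 4.609481
t=4: π = [0.1538, 0.1673, 0.1899, 0.1989, 0.2901], E[r] = 1.5347, γ^t·E[r] = 0.628607, running G = 5.238089
t=5: π = [0.1538, 0.1674, 0.1897, 0.1984, 0.2906], E[r] = 1.5363, γ^t·E[r] = 0.503407, running G = 5.741496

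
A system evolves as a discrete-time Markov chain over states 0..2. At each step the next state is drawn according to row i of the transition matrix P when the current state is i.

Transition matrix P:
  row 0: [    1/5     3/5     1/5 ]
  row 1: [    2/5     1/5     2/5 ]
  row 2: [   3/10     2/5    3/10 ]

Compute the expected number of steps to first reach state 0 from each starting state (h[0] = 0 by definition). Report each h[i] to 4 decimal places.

h = [0.0000, 2.7500, 3.0000]

First-step conditioning: h[0] = 0; for i ≠ 0, h[i] = 1 + Σ_k P[i][k]·h[k].
  h[1] = 1 + 1/5·h[1] + 2/5·h[2]
  h[2] = 1 + 2/5·h[1] + 3/10·h[2]
Solving the 2×2 linear system over states ≠ 0 gives exactly h = [0, 11/4, 3] (h[0] = 0 is the target).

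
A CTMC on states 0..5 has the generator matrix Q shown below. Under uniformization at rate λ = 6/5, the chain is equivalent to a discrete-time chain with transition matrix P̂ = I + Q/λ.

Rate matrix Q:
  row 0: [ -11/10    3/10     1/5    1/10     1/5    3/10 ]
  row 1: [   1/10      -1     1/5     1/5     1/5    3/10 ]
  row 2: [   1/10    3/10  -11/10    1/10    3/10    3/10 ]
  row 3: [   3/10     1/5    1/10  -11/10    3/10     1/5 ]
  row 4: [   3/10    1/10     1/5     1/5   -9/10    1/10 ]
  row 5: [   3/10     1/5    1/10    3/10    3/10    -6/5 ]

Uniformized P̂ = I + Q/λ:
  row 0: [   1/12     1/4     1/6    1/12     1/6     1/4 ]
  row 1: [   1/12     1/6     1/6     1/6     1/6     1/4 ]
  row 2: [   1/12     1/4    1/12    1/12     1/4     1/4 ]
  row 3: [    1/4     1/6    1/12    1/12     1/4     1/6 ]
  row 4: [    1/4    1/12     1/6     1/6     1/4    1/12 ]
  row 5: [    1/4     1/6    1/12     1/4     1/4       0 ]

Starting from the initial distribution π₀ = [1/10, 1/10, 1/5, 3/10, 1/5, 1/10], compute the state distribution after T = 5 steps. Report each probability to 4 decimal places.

π = [0.1709, 0.1733, 0.1305, 0.1430, 0.2213, 0.1610]

t=0: π = [0.1000, 0.1000, 0.2000, 0.3000, 0.2000, 0.1000]
t=1: π = [0.1833, 0.1750, 0.1167, 0.1250, 0.2333, 0.1667]
t=2: π = [0.1708, 0.1722, 0.1326, 0.1451, 0.2201, 0.1590]
t=3: π = [0.1707, 0.1736, 0.1303, 0.1425, 0.2214, 0.1615]
t=4: π = [0.1709, 0.1733, 0.1305, 0.1432, 0.2213, 0.1609]
t=5: π = [0.1709, 0.1733, 0.1305, 0.1430, 0.2213, 0.1610]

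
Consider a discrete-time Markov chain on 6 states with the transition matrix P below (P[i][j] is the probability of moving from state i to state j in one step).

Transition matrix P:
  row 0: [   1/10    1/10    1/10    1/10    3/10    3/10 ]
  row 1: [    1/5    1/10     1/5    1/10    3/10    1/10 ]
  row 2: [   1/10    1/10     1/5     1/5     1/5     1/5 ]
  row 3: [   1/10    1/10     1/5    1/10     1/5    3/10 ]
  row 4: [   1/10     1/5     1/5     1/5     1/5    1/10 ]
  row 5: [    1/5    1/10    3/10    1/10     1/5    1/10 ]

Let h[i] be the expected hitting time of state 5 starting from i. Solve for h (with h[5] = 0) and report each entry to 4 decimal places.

h = [4.7756, 5.7721, 5.1896, 4.7178, 5.7668, 0.0000]

First-step conditioning: h[5] = 0; for i ≠ 5, h[i] = 1 + Σ_k P[i][k]·h[k].
  h[0] = 1 + 1/10·h[0] + 1/10·h[1] + 1/10·h[2] + 1/10·h[3] + 3/10·h[4]
  h[1] = 1 + 1/5·h[0] + 1/10·h[1] + 1/5·h[2] + 1/10·h[3] + 3/10·h[4]
  h[2] = 1 + 1/10·h[0] + 1/10·h[1] + 1/5·h[2] + 1/5·h[3] + 1/5·h[4]
  h[3] = 1 + 1/10·h[0] + 1/10·h[1] + 1/5·h[2] + 1/10·h[3] + 1/5·h[4]
  h[4] = 1 + 1/10·h[0] + 1/5·h[1] + 1/5·h[2] + 1/5·h[3] + 1/5·h[4]
Solving the 5×5 linear system over states ≠ 5 gives exactly h = [100110/20963, 121000/20963, 108790/20963, 98900/20963, 120890/20963, 0] (h[5] = 0 is the target).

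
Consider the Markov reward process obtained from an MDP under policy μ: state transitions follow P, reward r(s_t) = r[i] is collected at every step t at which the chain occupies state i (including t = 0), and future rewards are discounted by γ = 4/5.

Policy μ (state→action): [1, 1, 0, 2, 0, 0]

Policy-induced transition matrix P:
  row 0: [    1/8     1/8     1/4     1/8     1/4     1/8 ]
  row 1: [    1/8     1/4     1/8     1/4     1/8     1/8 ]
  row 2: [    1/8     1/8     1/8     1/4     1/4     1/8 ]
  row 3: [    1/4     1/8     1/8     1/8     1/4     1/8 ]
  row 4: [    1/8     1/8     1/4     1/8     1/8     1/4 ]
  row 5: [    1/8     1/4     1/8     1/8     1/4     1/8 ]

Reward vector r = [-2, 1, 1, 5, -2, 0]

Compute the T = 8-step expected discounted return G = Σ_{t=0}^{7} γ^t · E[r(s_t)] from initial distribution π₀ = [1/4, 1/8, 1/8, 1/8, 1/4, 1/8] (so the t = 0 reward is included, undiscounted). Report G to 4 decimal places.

G = 1.3303

t=0: π = [0.2500, 0.1250, 0.1250, 0.1250, 0.2500, 0.1250], E[r] = -0.1250, γ^t·E[r] = -0.125000, running G = -0.125000
t=1: π = [0.1406, 0.1563, 0.1875, 0.1563, 0.2031, 0.1563], E[r] = 0.4375, γ^t·E[r] = 0.350000, running G = 0.225000
t=2: π = [0.1445, 0.1641, 0.1680, 0.1680, 0.2051, 0.1504], E[r] = 0.4727, γ^t·E[r] = 0.302500, running G = 0.527500
t=3: π = [0.1460, 0.1643, 0.1687, 0.1665, 0.2039, 0.1506], E[r] = 0.4658, γ^t·E[r] = 0.238500, running G = 0.766000
t=4: π = [0.1458, 0.1644, 0.1687, 0.1666, 0.2040, 0.1505], E[r] = 0.4666, γ^t·E[r] = 0.191138, running G = 0.957138
t=5: π = [0.1458, 0.1644, 0.1687, 0.1666, 0.2040, 0.1505], E[r] = 0.4667, γ^t·E[r] = 0.152928, running G = 1.110065
t=6: π = [0.1458, 0.1644, 0.1687, 0.1666, 0.2040, 0.1505], E[r] = 0.4667, γ^t·E[r] = 0.122336, running G = 1.232401
t=7: π = [0.1458, 0.1644, 0.1687, 0.1666, 0.2040, 0.1505], E[r] = 0.4667, γ^t·E[r] = 0.097869, running G = 1.330270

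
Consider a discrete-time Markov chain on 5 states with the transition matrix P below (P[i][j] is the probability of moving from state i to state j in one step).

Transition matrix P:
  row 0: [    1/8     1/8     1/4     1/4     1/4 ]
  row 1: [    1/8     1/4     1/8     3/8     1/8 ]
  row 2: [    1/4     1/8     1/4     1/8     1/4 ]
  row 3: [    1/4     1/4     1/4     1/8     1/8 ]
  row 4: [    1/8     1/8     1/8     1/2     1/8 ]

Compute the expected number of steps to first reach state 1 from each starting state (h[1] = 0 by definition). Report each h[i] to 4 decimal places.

First-step conditioning: h[1] = 0; for i ≠ 1, h[i] = 1 + Σ_k P[i][k]·h[k].
  h[0] = 1 + 1/8·h[0] + 1/4·h[2] + 1/4·h[3] + 1/4·h[4]
  h[2] = 1 + 1/4·h[0] + 1/4·h[2] + 1/8·h[3] + 1/4·h[4]
  h[3] = 1 + 1/4·h[0] + 1/4·h[2] + 1/8·h[3] + 1/8·h[4]
  h[4] = 1 + 1/8·h[0] + 1/8·h[2] + 1/2·h[3] + 1/8·h[4]
Solving the 4×4 linear system over states ≠ 1 gives exactly h = [1064/165, 0, 5392/825, 4744/825, 1728/275] (h[1] = 0 is the target).

h = [6.4485, 0.0000, 6.5358, 5.7503, 6.2836]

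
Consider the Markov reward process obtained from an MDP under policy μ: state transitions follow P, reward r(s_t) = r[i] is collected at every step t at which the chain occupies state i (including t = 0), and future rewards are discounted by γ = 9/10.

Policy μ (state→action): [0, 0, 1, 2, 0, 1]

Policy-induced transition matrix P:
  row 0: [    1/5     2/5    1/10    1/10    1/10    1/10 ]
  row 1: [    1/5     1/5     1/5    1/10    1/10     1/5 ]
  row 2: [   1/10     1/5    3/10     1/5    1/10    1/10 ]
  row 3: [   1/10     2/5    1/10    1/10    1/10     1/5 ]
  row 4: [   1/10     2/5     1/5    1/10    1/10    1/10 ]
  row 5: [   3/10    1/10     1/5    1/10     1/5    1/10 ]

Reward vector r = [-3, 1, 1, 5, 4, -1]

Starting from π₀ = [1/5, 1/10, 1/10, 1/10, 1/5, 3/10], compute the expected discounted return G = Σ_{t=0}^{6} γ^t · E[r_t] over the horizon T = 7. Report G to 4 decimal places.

G = 4.1755

t=0: π = [0.2000, 0.1000, 0.1000, 0.1000, 0.2000, 0.3000], E[r] = 0.6000, γ^t·E[r] = 0.600000, running G = 0.600000
t=1: π = [0.1900, 0.2700, 0.1800, 0.1100, 0.1300, 0.1200], E[r] = 0.8300, γ^t·E[r] = 0.747000, running G = 1.347000
t=2: π = [0.1700, 0.2740, 0.1880, 0.1180, 0.1120, 0.1380], E[r] = 0.8520, γ^t·E[r] = 0.690120, running G = 2.037120
t=3: π = [0.1720, 0.2662, 0.1900, 0.1188, 0.1138, 0.1392], E[r] = 0.8502, γ^t·E[r] = 0.619796, running G = 2.656916
t=4: π = [0.1717, 0.2670, 0.1899, 0.1190, 0.1139, 0.1385], E[r] = 0.8541, γ^t·E[r] = 0.560388, running G = 3.217304
t=5: π = [0.1716, 0.2671, 0.1899, 0.1190, 0.1139, 0.1386], E[r] = 0.8541, γ^t·E[r] = 0.504310, running G = 3.721614
t=6: π = [0.1716, 0.2670, 0.1899, 0.1190, 0.1139, 0.1386], E[r] = 0.8540, γ^t·E[r] = 0.453854, running G = 4.175468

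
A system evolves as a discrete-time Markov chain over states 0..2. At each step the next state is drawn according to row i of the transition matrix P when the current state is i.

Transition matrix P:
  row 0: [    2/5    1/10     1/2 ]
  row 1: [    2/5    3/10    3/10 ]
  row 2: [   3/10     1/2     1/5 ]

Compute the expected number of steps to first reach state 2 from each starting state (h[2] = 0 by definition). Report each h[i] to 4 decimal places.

h = [2.1053, 2.6316, 0.0000]

First-step conditioning: h[2] = 0; for i ≠ 2, h[i] = 1 + Σ_k P[i][k]·h[k].
  h[0] = 1 + 2/5·h[0] + 1/10·h[1]
  h[1] = 1 + 2/5·h[0] + 3/10·h[1]
Solving the 2×2 linear system over states ≠ 2 gives exactly h = [40/19, 50/19, 0] (h[2] = 0 is the target).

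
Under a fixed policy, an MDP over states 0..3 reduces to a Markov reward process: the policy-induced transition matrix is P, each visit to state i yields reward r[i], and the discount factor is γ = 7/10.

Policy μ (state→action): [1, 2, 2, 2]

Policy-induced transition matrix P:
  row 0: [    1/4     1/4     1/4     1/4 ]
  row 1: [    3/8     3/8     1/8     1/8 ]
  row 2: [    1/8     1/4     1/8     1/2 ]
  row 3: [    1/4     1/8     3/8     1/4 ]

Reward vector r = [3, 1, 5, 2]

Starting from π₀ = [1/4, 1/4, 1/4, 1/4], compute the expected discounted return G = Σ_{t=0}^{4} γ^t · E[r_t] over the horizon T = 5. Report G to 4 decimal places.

t=0: π = [0.2500, 0.2500, 0.2500, 0.2500], E[r] = 2.7500, γ^t·E[r] = 2.750000, running G = 2.750000
t=1: π = [0.2500, 0.2500, 0.2188, 0.2813], E[r] = 2.6563, γ^t·E[r] = 1.859375, running G = 4.609375
t=2: π = [0.2539, 0.2461, 0.2266, 0.2734], E[r] = 2.6875, γ^t·E[r] = 1.316875, running G = 5.926250
t=3: π = [0.2524, 0.2466, 0.2251, 0.2759], E[r] = 2.6812, γ^t·E[r] = 0.919635, running G = 6.845885
t=4: π = [0.2527, 0.2463, 0.2255, 0.2755], E[r] = 2.6829, γ^t·E[r] = 0.644170, running G = 7.490055

G = 7.4901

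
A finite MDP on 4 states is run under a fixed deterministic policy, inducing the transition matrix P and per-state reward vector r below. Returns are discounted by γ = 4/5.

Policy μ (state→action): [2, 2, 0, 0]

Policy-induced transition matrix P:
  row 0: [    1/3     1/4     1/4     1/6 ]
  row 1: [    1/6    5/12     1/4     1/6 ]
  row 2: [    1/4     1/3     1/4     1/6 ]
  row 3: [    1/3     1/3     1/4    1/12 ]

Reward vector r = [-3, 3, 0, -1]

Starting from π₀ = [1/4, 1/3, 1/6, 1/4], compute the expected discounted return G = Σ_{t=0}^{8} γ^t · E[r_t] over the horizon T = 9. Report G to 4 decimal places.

G = 0.3175

t=0: π = [0.2500, 0.3333, 0.1667, 0.2500], E[r] = 0.0000, γ^t·E[r] = 0.000000, running G = 0.000000
t=1: π = [0.2639, 0.3403, 0.2500, 0.1458], E[r] = 0.0833, γ^t·E[r] = 0.066667, running G = 0.066667
t=2: π = [0.2558, 0.3397, 0.2500, 0.1545], E[r] = 0.0972, γ^t·E[r] = 0.062222, running G = 0.128889
t=3: π = [0.2559, 0.3403, 0.2500, 0.1538], E[r] = 0.0995, γ^t·E[r] = 0.050963, running G = 0.179852
t=4: π = [0.2558, 0.3404, 0.2500, 0.1539], E[r] = 0.0999, γ^t·E[r] = 0.040928, running G = 0.220780
t=5: π = [0.2558, 0.3404, 0.2500, 0.1538], E[r] = 0.1000, γ^t·E[r] = 0.032764, running G = 0.253544
t=6: π = [0.2558, 0.3404, 0.2500, 0.1538], E[r] = 0.1000, γ^t·E[r] = 0.026214, running G = 0.279758
t=7: π = [0.2558, 0.3404, 0.2500, 0.1538], E[r] = 0.1000, γ^t·E[r] = 0.020971, running G = 0.300729
t=8: π = [0.2558, 0.3404, 0.2500, 0.1538], E[r] = 0.1000, γ^t·E[r] = 0.016777, running G = 0.317507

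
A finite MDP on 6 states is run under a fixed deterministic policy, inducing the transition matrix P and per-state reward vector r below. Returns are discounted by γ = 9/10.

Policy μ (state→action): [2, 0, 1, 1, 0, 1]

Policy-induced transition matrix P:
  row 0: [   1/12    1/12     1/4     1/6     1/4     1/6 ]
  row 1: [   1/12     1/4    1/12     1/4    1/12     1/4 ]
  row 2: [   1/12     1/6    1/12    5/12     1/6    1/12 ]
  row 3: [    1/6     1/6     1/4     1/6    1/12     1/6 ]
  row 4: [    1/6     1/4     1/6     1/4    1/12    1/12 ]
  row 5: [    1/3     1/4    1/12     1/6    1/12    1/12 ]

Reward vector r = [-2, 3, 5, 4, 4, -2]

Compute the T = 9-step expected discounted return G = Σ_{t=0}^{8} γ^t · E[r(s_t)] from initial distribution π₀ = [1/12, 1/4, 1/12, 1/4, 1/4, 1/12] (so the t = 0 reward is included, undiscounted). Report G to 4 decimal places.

t=0: π = [0.0833, 0.2500, 0.0833, 0.2500, 0.2500, 0.0833], E[r] = 2.8333, γ^t·E[r] = 2.833333, running G = 2.833333
t=1: π = [0.1458, 0.2083, 0.1597, 0.2292, 0.1042, 0.1528], E[r] = 2.1597, γ^t·E[r] = 1.943750, running G = 4.777083
t=2: π = [0.1493, 0.1933, 0.1545, 0.2326, 0.1209, 0.1493], E[r] = 2.1696, γ^t·E[r] = 1.757344, running G = 6.534427
t=3: π = [0.1501, 0.1929, 0.1571, 0.2315, 0.1211, 0.1474], E[r] = 2.1792, γ^t·E[r] = 1.588641, running G = 8.123068
t=4: π = [0.1496, 0.1926, 0.1570, 0.2321, 0.1214, 0.1473], E[r] = 2.1834, γ^t·E[r] = 1.432540, running G = 9.555608
t=5: π = [0.1496, 0.1926, 0.1571, 0.2321, 0.1213, 0.1472], E[r] = 2.1833, γ^t·E[r] = 1.289220, running G = 10.844827
t=6: π = [0.1496, 0.1926, 0.1571, 0.2321, 0.1214, 0.1473], E[r] = 2.1834, γ^t·E[r] = 1.160323, running G = 12.005150
t=7: π = [0.1496, 0.1926, 0.1571, 0.2321, 0.1214, 0.1472], E[r] = 2.1833, γ^t·E[r] = 1.044285, running G = 13.049435
t=8: π = [0.1496, 0.1926, 0.1571, 0.2321, 0.1214, 0.1472], E[r] = 2.1833, γ^t·E[r] = 0.939857, running G = 13.989292

G = 13.9893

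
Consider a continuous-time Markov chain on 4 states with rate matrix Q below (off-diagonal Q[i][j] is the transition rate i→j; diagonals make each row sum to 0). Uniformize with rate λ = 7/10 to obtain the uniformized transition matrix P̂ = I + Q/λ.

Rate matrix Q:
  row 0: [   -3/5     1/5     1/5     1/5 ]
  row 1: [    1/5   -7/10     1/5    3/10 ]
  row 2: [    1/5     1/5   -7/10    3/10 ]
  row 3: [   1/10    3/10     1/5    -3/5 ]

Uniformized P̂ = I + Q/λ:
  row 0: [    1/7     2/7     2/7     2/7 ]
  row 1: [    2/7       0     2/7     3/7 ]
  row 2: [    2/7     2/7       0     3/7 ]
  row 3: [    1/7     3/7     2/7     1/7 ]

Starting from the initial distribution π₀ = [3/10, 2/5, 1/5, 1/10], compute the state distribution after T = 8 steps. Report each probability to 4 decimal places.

π = [0.2112, 0.2567, 0.2222, 0.3098]

t=0: π = [0.3000, 0.4000, 0.2000, 0.1000]
t=1: π = [0.2286, 0.1857, 0.2286, 0.3571]
t=2: π = [0.2020, 0.2837, 0.2204, 0.2939]
t=3: π = [0.2149, 0.2466, 0.2227, 0.3157]
t=4: π = [0.2099, 0.2603, 0.2221, 0.3077]
t=5: π = [0.2118, 0.2553, 0.2223, 0.3107]
t=6: π = [0.2111, 0.2572, 0.2222, 0.3096]
t=7: π = [0.2113, 0.2565, 0.2222, 0.3100]
t=8: π = [0.2112, 0.2567, 0.2222, 0.3098]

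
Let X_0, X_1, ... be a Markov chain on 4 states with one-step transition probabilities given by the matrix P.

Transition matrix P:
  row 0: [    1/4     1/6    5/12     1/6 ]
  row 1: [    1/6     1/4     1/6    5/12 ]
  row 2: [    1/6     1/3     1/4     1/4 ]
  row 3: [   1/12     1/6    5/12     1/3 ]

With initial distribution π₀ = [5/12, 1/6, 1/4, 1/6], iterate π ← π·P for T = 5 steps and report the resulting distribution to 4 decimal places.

π = [0.1544, 0.2375, 0.3063, 0.3018]

t=0: π = [0.4167, 0.1667, 0.2500, 0.1667]
t=1: π = [0.1875, 0.2222, 0.3333, 0.2569]
t=2: π = [0.1609, 0.2407, 0.3056, 0.2928]
t=3: π = [0.1557, 0.2377, 0.3056, 0.3011]
t=4: π = [0.1545, 0.2374, 0.3063, 0.3017]
t=5: π = [0.1544, 0.2375, 0.3063, 0.3018]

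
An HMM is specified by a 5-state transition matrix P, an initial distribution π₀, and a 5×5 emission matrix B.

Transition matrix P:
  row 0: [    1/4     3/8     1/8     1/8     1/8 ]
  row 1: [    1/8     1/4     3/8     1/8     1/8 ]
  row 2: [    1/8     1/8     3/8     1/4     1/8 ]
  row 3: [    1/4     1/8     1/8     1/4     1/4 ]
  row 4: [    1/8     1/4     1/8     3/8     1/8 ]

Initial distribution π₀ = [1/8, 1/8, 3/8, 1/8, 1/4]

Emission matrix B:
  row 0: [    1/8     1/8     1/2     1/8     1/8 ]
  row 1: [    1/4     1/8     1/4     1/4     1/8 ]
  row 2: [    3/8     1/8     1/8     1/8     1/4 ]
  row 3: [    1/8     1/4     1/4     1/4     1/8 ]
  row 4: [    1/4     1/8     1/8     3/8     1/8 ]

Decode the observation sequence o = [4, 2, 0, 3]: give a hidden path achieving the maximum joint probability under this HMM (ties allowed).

path = [2, 2, 2, 3]

t=0: δ = [1.562e-02, 1.562e-02, 9.375e-02, 1.562e-02, 3.125e-02]  (obs o_0=4)
t=1: δ = [5.859e-03, 2.930e-03, 4.395e-03, 5.859e-03, 1.465e-03]  ψ = [2, 2, 2, 2, 2]  (obs o_1=2)
t=2: δ = [1.831e-04, 5.493e-04, 6.180e-04, 1.831e-04, 3.662e-04]  ψ = [0, 0, 2, 3, 3]  (obs o_2=0)
t=3: δ = [9.656e-06, 3.433e-05, 2.897e-05, 3.862e-05, 2.897e-05]  ψ = [2, 1, 2, 2, 2]  (obs o_3=3)
backtrack: best end state = 3; path = [2, 2, 2, 3]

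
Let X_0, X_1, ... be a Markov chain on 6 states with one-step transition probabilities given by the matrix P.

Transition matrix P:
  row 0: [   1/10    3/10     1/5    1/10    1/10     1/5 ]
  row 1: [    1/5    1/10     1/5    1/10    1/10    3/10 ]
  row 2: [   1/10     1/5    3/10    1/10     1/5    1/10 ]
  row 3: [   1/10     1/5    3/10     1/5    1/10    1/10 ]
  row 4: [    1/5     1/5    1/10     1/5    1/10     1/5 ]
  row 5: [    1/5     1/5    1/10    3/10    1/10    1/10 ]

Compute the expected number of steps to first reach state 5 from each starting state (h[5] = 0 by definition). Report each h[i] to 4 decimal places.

First-step conditioning: h[5] = 0; for i ≠ 5, h[i] = 1 + Σ_k P[i][k]·h[k].
  h[0] = 1 + 1/10·h[0] + 3/10·h[1] + 1/5·h[2] + 1/10·h[3] + 1/10·h[4]
  h[1] = 1 + 1/5·h[0] + 1/10·h[1] + 1/5·h[2] + 1/10·h[3] + 1/10·h[4]
  h[2] = 1 + 1/10·h[0] + 1/5·h[1] + 3/10·h[2] + 1/10·h[3] + 1/5·h[4]
  h[3] = 1 + 1/10·h[0] + 1/5·h[1] + 3/10·h[2] + 1/5·h[3] + 1/10·h[4]
  h[4] = 1 + 1/5·h[0] + 1/5·h[1] + 1/10·h[2] + 1/5·h[3] + 1/10·h[4]
Solving the 5×5 linear system over states ≠ 5 gives exactly h = [16360/3049, 44990/9147, 55040/9147, 18550/3049, 49550/9147, 0] (h[5] = 0 is the target).

h = [5.3657, 4.9186, 6.0173, 6.0840, 5.4171, 0.0000]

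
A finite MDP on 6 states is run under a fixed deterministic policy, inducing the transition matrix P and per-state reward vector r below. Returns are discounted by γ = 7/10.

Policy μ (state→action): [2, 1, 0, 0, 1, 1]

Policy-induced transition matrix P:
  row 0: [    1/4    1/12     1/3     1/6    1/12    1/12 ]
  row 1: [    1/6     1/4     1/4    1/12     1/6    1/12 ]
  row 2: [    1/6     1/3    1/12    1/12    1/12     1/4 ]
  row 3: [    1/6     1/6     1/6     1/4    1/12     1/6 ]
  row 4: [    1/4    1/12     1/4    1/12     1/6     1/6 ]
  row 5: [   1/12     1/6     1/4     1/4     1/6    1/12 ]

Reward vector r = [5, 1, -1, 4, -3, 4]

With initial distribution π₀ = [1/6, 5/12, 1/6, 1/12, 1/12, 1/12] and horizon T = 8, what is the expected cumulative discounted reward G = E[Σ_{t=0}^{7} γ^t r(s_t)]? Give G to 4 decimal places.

G = 4.9340

t=0: π = [0.1667, 0.4167, 0.1667, 0.0833, 0.0833, 0.0833], E[r] = 1.5000, γ^t·E[r] = 1.500000, running G = 1.500000
t=1: π = [0.1806, 0.2083, 0.2292, 0.1250, 0.1319, 0.1250], E[r] = 1.4861, γ^t·E[r] = 1.040278, running G = 2.540278
t=2: π = [0.1823, 0.1962, 0.2164, 0.1400, 0.1221, 0.1429], E[r] = 1.6568, γ^t·E[r] = 0.811846, running G = 3.352124
t=3: π = [0.1801, 0.1937, 0.2174, 0.1457, 0.1218, 0.1413], E[r] = 1.6593, γ^t·E[r] = 0.569152, running G = 3.921276
t=4: π = [0.1801, 0.1939, 0.2166, 0.1462, 0.1214, 0.1419], E[r] = 1.6655, γ^t·E[r] = 0.399878, running G = 4.321154
t=5: π = [0.1800, 0.1938, 0.2167, 0.1463, 0.1214, 0.1417], E[r] = 1.6649, γ^t·E[r] = 0.279826, running G = 4.600981
t=6: π = [0.1800, 0.1938, 0.2167, 0.1463, 0.1214, 0.1418], E[r] = 1.6652, γ^t·E[r] = 0.195909, running G = 4.796890
t=7: π = [0.1800, 0.1938, 0.2167, 0.1463, 0.1214, 0.1418], E[r] = 1.6652, γ^t·E[r] = 0.137133, running G = 4.934022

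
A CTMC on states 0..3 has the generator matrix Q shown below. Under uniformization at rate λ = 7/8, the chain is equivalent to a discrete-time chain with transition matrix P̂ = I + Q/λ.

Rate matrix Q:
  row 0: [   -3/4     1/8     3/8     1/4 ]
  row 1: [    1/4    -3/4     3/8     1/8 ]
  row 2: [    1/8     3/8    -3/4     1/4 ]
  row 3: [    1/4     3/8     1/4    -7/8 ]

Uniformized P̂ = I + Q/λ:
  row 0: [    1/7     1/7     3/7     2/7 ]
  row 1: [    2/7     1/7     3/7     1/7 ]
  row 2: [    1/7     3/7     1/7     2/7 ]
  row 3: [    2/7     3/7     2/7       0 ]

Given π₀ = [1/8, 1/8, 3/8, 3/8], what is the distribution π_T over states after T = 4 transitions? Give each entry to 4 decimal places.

t=0: π = [0.1250, 0.1250, 0.3750, 0.3750]
t=1: π = [0.2143, 0.3571, 0.2679, 0.1607]
t=2: π = [0.2168, 0.2653, 0.3291, 0.1888]
t=3: π = [0.2077, 0.2908, 0.3076, 0.1939]
t=4: π = [0.2121, 0.2861, 0.3130, 0.1888]

π = [0.2121, 0.2861, 0.3130, 0.1888]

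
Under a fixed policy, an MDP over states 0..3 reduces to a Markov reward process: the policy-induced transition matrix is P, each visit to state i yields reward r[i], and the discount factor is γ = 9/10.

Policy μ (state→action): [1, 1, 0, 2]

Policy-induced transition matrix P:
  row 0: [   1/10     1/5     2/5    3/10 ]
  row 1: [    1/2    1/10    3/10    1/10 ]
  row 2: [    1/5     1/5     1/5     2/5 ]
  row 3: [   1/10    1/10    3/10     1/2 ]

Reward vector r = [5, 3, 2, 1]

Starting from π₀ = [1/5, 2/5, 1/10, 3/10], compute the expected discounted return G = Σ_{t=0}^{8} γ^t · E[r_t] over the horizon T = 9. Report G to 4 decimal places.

G = 14.9834

t=0: π = [0.2000, 0.4000, 0.1000, 0.3000], E[r] = 2.7000, γ^t·E[r] = 2.700000, running G = 2.700000
t=1: π = [0.2700, 0.1300, 0.3100, 0.2900], E[r] = 2.6500, γ^t·E[r] = 2.385000, running G = 5.085000
t=2: π = [0.1830, 0.1580, 0.2960, 0.3630], E[r] = 2.3440, γ^t·E[r] = 1.898640, running G = 6.983640
t=3: π = [0.1928, 0.1479, 0.2887, 0.3706], E[r] = 2.3557, γ^t·E[r] = 1.717305, running G = 8.700945
t=4: π = [0.1880, 0.1482, 0.2904, 0.3734], E[r] = 2.3388, γ^t·E[r] = 1.534506, running G = 10.235452
t=5: π = [0.1883, 0.1478, 0.2898, 0.3741], E[r] = 2.3387, γ^t·E[r] = 1.380952, running G = 11.616403
t=6: π = [0.1881, 0.1478, 0.2899, 0.3742], E[r] = 2.3379, γ^t·E[r] = 1.242467, running G = 12.858871
t=7: π = [0.1881, 0.1478, 0.2898, 0.3743], E[r] = 2.3379, γ^t·E[r] = 1.118187, running G = 13.977058
t=8: π = [0.1881, 0.1478, 0.2898, 0.3743], E[r] = 2.3378, γ^t·E[r] = 1.006355, running G = 14.983413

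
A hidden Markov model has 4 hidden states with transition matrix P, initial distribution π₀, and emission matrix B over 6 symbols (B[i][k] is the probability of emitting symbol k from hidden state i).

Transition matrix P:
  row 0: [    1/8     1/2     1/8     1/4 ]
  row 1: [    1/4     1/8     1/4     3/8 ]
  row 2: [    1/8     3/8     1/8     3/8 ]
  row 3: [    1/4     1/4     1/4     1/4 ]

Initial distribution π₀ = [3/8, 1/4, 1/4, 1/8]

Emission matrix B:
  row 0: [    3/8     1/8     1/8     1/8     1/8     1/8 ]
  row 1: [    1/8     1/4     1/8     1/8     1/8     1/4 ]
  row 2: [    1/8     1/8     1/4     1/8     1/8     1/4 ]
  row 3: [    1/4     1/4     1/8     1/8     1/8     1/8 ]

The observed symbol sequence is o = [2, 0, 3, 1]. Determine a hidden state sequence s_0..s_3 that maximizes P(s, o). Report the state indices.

t=0: δ = [4.688e-02, 3.125e-02, 6.250e-02, 1.562e-02]  (obs o_0=2)
t=1: δ = [2.930e-03, 2.930e-03, 9.766e-04, 5.859e-03]  ψ = [1, 0, 1, 2]  (obs o_1=0)
t=2: δ = [1.831e-04, 1.831e-04, 1.831e-04, 1.831e-04]  ψ = [3, 0, 3, 3]  (obs o_2=3)
t=3: δ = [5.722e-06, 2.289e-05, 5.722e-06, 1.717e-05]  ψ = [1, 0, 1, 1]  (obs o_3=1)
backtrack: best end state = 1; path = [2, 3, 0, 1]

path = [2, 3, 0, 1]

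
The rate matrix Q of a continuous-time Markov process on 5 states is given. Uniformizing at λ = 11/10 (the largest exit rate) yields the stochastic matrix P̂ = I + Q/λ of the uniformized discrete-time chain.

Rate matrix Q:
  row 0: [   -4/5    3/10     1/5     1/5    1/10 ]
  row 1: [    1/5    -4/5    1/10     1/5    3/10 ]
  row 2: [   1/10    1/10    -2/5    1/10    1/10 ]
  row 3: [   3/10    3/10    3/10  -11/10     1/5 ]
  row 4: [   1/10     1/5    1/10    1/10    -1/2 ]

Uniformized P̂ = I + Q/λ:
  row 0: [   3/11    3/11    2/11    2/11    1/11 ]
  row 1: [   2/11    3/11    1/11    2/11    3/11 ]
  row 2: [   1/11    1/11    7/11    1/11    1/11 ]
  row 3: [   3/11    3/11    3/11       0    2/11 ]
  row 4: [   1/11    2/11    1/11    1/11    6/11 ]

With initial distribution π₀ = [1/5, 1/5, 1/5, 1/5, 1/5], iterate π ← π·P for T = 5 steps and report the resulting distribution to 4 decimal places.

π = [0.1587, 0.1998, 0.2759, 0.1133, 0.2523]

t=0: π = [0.2000, 0.2000, 0.2000, 0.2000, 0.2000]
t=1: π = [0.1818, 0.2182, 0.2545, 0.1091, 0.2364]
t=2: π = [0.1636, 0.2050, 0.2661, 0.1174, 0.2479]
t=3: π = [0.1606, 0.2018, 0.2723, 0.1137, 0.2515]
t=4: π = [0.1591, 0.2004, 0.2747, 0.1135, 0.2523]
t=5: π = [0.1587, 0.1998, 0.2759, 0.1133, 0.2523]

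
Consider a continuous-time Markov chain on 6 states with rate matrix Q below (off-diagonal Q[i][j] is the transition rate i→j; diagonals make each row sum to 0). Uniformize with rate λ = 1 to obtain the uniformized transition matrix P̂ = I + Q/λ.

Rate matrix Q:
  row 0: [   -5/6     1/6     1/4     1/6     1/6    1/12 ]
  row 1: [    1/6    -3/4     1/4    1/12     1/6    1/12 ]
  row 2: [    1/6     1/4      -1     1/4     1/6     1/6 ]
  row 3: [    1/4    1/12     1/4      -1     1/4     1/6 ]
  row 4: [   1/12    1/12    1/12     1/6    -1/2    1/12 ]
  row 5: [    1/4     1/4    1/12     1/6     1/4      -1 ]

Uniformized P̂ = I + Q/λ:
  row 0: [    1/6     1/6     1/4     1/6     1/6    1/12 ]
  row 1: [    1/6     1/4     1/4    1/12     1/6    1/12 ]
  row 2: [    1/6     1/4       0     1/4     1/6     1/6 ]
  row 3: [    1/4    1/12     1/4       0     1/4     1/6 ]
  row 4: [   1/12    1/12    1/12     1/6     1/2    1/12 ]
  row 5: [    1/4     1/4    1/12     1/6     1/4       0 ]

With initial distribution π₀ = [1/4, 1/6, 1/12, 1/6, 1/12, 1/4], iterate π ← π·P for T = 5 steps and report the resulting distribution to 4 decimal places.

t=0: π = [0.2500, 0.1667, 0.0833, 0.1667, 0.0833, 0.2500]
t=1: π = [0.1944, 0.1875, 0.1736, 0.1319, 0.2292, 0.0833]
t=2: π = [0.1655, 0.1736, 0.1545, 0.1435, 0.2610, 0.1019]
t=3: π = [0.1654, 0.1688, 0.1509, 0.1412, 0.2741, 0.0997]
t=4: π = [0.1639, 0.1670, 0.1500, 0.1416, 0.2781, 0.0994]
t=5: π = [0.1636, 0.1664, 0.1496, 0.1416, 0.2795, 0.0994]

π = [0.1636, 0.1664, 0.1496, 0.1416, 0.2795, 0.0994]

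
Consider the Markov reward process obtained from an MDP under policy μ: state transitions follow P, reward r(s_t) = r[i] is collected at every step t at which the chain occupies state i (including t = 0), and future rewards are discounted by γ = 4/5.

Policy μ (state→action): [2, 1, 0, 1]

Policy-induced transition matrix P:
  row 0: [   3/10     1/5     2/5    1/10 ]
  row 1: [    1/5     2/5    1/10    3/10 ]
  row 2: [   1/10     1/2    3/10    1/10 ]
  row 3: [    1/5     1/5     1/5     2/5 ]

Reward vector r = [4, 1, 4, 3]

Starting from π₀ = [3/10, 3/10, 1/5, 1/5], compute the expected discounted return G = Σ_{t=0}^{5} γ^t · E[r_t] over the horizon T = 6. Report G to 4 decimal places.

t=0: π = [0.3000, 0.3000, 0.2000, 0.2000], E[r] = 2.9000, γ^t·E[r] = 2.900000, running G = 2.900000
t=1: π = [0.2100, 0.3200, 0.2500, 0.2200], E[r] = 2.8200, γ^t·E[r] = 2.256000, running G = 5.156000
t=2: π = [0.1960, 0.3390, 0.2350, 0.2300], E[r] = 2.7530, γ^t·E[r] = 1.761920, running G = 6.917920
t=3: π = [0.1961, 0.3383, 0.2288, 0.2368], E[r] = 2.7483, γ^t·E[r] = 1.407130, running G = 8.325050
t=4: π = [0.1967, 0.3363, 0.2283, 0.2387], E[r] = 2.7524, γ^t·E[r] = 1.127383, running G = 9.452433
t=5: π = [0.1968, 0.3357, 0.2285, 0.2389], E[r] = 2.7539, γ^t·E[r] = 0.902400, running G = 10.354833

G = 10.3548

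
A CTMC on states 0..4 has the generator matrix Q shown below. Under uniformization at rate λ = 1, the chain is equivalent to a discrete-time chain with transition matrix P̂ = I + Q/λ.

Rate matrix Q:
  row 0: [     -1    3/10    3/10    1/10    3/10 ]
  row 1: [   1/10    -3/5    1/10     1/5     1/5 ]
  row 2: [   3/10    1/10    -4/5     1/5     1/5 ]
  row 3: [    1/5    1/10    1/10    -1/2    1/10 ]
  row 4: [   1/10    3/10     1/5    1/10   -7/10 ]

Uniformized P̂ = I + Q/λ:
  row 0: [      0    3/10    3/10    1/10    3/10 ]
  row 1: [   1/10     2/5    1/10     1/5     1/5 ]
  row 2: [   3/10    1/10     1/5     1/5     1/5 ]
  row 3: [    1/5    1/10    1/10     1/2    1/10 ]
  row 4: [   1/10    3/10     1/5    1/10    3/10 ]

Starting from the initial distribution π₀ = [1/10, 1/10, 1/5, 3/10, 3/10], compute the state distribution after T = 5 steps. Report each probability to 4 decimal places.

π = [0.1426, 0.2440, 0.1664, 0.2351, 0.2119]

t=0: π = [0.1000, 0.1000, 0.2000, 0.3000, 0.3000]
t=1: π = [0.1600, 0.2100, 0.1700, 0.2500, 0.2100]
t=2: π = [0.1430, 0.2370, 0.1700, 0.2380, 0.2120]
t=3: π = [0.1435, 0.2421, 0.1668, 0.2359, 0.2117]
t=4: π = [0.1426, 0.2437, 0.1666, 0.2353, 0.2119]
t=5: π = [0.1426, 0.2440, 0.1664, 0.2351, 0.2119]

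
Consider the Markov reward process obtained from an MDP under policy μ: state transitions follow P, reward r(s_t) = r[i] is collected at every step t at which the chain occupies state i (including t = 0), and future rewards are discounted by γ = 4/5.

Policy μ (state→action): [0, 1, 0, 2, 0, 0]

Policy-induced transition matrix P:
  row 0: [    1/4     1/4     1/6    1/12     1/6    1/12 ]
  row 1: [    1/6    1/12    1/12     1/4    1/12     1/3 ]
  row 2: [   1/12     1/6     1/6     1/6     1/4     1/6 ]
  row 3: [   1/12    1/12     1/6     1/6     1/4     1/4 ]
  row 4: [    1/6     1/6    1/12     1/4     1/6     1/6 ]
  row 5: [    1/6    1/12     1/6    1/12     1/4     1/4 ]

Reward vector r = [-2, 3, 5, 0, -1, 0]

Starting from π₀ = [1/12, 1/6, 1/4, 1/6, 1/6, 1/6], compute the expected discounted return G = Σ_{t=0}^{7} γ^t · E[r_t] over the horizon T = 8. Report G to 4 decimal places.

t=0: π = [0.0833, 0.1667, 0.2500, 0.1667, 0.1667, 0.1667], E[r] = 1.4167, γ^t·E[r] = 1.416667, running G = 1.416667
t=1: π = [0.1389, 0.1319, 0.1389, 0.1736, 0.2014, 0.2153], E[r] = 0.6111, γ^t·E[r] = 0.488889, running G = 1.905556
t=2: π = [0.1522, 0.1348, 0.1389, 0.1649, 0.1997, 0.2095], E[r] = 0.5949, γ^t·E[r] = 0.380741, running G = 2.286296
t=3: π = [0.1540, 0.1369, 0.1388, 0.1644, 0.1982, 0.2077], E[r] = 0.5984, γ^t·E[r] = 0.306395, running G = 2.592691
t=4: π = [0.1542, 0.1371, 0.1387, 0.1645, 0.1978, 0.2077], E[r] = 0.5987, γ^t·E[r] = 0.245213, running G = 2.837905
t=5: π = [0.1543, 0.1371, 0.1388, 0.1644, 0.1978, 0.2077], E[r] = 0.5987, γ^t·E[r] = 0.196190, running G = 3.034095
t=6: π = [0.1543, 0.1371, 0.1388, 0.1644, 0.1978, 0.2077], E[r] = 0.5987, γ^t·E[r] = 0.156955, running G = 3.191049
t=7: π = [0.1543, 0.1371, 0.1388, 0.1644, 0.1978, 0.2077], E[r] = 0.5987, γ^t·E[r] = 0.125564, running G = 3.316613

G = 3.3166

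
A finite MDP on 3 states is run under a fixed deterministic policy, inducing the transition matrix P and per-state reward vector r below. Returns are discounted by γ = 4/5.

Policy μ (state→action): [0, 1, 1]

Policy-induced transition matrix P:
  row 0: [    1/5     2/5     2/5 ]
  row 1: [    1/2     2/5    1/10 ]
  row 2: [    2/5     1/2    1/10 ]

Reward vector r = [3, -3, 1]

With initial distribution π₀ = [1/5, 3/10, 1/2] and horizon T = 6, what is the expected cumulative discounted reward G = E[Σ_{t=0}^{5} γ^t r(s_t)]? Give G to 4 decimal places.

G = 0.2932

t=0: π = [0.2000, 0.3000, 0.5000], E[r] = 0.2000, γ^t·E[r] = 0.200000, running G = 0.200000
t=1: π = [0.3900, 0.4500, 0.1600], E[r] = -0.0200, γ^t·E[r] = -0.016000, running G = 0.184000
t=2: π = [0.3670, 0.4160, 0.2170], E[r] = 0.0700, γ^t·E[r] = 0.044800, running G = 0.228800
t=3: π = [0.3682, 0.4217, 0.2101], E[r] = 0.0496, γ^t·E[r] = 0.025395, running G = 0.254195
t=4: π = [0.3685, 0.4210, 0.2105], E[r] = 0.0530, γ^t·E[r] = 0.021717, running G = 0.275912
t=5: π = [0.3684, 0.4210, 0.2106], E[r] = 0.0526, γ^t·E[r] = 0.017238, running G = 0.293150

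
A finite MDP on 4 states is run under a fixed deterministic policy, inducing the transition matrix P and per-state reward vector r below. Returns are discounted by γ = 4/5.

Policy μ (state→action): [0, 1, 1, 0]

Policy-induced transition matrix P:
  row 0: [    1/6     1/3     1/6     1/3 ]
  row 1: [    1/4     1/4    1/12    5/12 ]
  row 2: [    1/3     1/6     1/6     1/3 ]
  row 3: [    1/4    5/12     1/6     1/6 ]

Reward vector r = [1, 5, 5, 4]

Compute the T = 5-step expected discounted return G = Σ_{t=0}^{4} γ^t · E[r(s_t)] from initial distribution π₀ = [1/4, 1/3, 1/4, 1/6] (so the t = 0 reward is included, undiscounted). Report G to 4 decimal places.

t=0: π = [0.2500, 0.3333, 0.2500, 0.1667], E[r] = 3.8333, γ^t·E[r] = 3.833333, running G = 3.833333
t=1: π = [0.2500, 0.2778, 0.1389, 0.3333], E[r] = 3.6667, γ^t·E[r] = 2.933333, running G = 6.766667
t=2: π = [0.2407, 0.3148, 0.1435, 0.3009], E[r] = 3.7361, γ^t·E[r] = 2.391111, running G = 9.157778
t=3: π = [0.2419, 0.3083, 0.1404, 0.3094], E[r] = 3.7230, γ^t·E[r] = 1.906173, running G = 11.063951
t=4: π = [0.2415, 0.3100, 0.1410, 0.3075], E[r] = 3.7264, γ^t·E[r] = 1.526321, running G = 12.590272

G = 12.5903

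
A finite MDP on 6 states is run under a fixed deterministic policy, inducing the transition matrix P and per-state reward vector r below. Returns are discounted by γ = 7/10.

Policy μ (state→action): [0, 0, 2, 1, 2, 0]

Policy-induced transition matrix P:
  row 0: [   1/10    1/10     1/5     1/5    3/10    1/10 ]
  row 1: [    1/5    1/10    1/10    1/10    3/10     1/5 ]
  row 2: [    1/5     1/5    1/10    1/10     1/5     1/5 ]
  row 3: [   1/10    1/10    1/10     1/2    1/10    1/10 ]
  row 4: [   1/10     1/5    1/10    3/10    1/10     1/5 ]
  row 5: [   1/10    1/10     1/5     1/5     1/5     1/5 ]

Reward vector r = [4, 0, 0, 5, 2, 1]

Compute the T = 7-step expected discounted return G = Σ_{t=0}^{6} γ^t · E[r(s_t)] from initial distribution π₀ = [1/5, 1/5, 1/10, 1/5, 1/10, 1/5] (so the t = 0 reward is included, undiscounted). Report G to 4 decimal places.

G = 7.0454

t=0: π = [0.2000, 0.2000, 0.1000, 0.2000, 0.1000, 0.2000], E[r] = 2.2000, γ^t·E[r] = 2.200000, running G = 2.200000
t=1: π = [0.1300, 0.1200, 0.1400, 0.2400, 0.2100, 0.1600], E[r] = 2.3000, γ^t·E[r] = 1.610000, running G = 3.810000
t=2: π = [0.1260, 0.1350, 0.1290, 0.2670, 0.1800, 0.1630], E[r] = 2.3620, γ^t·E[r] = 1.157380, running G = 4.967380
t=3: π = [0.1264, 0.1309, 0.1289, 0.2717, 0.1814, 0.1607], E[r] = 2.3876, γ^t·E[r] = 0.818947, running G = 5.786327
t=4: π = [0.1260, 0.1310, 0.1287, 0.2737, 0.1804, 0.1602], E[r] = 2.3933, γ^t·E[r] = 0.574631, running G = 6.360958
t=5: π = [0.1260, 0.1309, 0.1286, 0.2742, 0.1803, 0.1600], E[r] = 2.3954, γ^t·E[r] = 0.402588, running G = 6.763546
t=6: π = [0.1260, 0.1309, 0.1286, 0.2743, 0.1802, 0.1600], E[r] = 2.3959, γ^t·E[r] = 0.281877, running G = 7.045424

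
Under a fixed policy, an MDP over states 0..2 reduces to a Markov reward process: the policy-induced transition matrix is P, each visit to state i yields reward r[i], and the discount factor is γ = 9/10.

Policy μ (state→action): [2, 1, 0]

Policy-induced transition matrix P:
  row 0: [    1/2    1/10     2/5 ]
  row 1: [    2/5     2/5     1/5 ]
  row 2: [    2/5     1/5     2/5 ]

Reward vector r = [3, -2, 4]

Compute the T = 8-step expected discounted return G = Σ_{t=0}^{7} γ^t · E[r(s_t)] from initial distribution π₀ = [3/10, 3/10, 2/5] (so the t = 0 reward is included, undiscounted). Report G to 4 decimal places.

G = 12.8874

t=0: π = [0.3000, 0.3000, 0.4000], E[r] = 1.9000, γ^t·E[r] = 1.900000, running G = 1.900000
t=1: π = [0.4300, 0.2300, 0.3400], E[r] = 2.1900, γ^t·E[r] = 1.971000, running G = 3.871000
t=2: π = [0.4430, 0.2030, 0.3540], E[r] = 2.3390, γ^t·E[r] = 1.894590, running G = 5.765590
t=3: π = [0.4443, 0.1963, 0.3594], E[r] = 2.3779, γ^t·E[r] = 1.733489, running G = 7.499079
t=4: π = [0.4444, 0.1948, 0.3607], E[r] = 2.3866, γ^t·E[r] = 1.565842, running G = 9.064921
t=5: π = [0.4444, 0.1945, 0.3610], E[r] = 2.3884, γ^t·E[r] = 1.410338, running G = 10.475258
t=6: π = [0.4444, 0.1945, 0.3611], E[r] = 2.3888, γ^t·E[r] = 1.269503, running G = 11.744761
t=7: π = [0.4444, 0.1944, 0.3611], E[r] = 2.3889, γ^t·E[r] = 1.142589, running G = 12.887350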